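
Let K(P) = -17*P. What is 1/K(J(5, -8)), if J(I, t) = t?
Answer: 1/136 ≈ 0.0073529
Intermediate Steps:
1/K(J(5, -8)) = 1/(-17*(-8)) = 1/136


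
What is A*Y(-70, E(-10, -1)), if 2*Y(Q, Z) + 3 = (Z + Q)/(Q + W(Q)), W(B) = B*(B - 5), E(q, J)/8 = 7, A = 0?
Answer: 0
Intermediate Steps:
E(q, J) = 56 (E(q, J) = 8*7 = 56)
W(B) = B*(-5 + B)
Y(Q, Z) = -3/2 + (Q + Z)/(2*(Q + Q*(-5 + Q))) (Y(Q, Z) = -3/2 + ((Z + Q)/(Q + Q*(-5 + Q)))/2 = -3/2 + ((Q + Z)/(Q + Q*(-5 + Q)))/2 = -3/2 + (Q + Z)/(2*(Q + Q*(-5 + Q))))
A*Y(-70, E(-10, -1)) = 0*((½)*(56 - 3*(-70)² + 13*(-70))/(-70*(-4 - 70))) = 0*((½)*(-1/70)*(56 - 3*4900 - 910)/(-74)) = 0*((½)*(-1/70)*(-1/74)*(56 - 14700 - 910)) = 0*((½)*(-1/70)*(-1/74)*(-15554)) = 0*(-1111/740) = 0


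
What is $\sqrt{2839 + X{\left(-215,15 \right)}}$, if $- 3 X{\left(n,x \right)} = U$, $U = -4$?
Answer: $\frac{\sqrt{25563}}{3} \approx 53.295$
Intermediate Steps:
$X{\left(n,x \right)} = \frac{4}{3}$ ($X{\left(n,x \right)} = \left(- \frac{1}{3}\right) \left(-4\right) = \frac{4}{3}$)
$\sqrt{2839 + X{\left(-215,15 \right)}} = \sqrt{2839 + \frac{4}{3}} = \sqrt{\frac{8521}{3}} = \frac{\sqrt{25563}}{3}$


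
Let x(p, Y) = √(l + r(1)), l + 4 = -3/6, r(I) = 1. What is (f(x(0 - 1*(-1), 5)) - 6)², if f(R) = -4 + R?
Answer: (20 - I*√14)²/4 ≈ 96.5 - 37.417*I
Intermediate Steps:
l = -9/2 (l = -4 - 3/6 = -4 - 3*⅙ = -4 - ½ = -9/2 ≈ -4.5000)
x(p, Y) = I*√14/2 (x(p, Y) = √(-9/2 + 1) = √(-7/2) = I*√14/2)
(f(x(0 - 1*(-1), 5)) - 6)² = ((-4 + I*√14/2) - 6)² = (-10 + I*√14/2)²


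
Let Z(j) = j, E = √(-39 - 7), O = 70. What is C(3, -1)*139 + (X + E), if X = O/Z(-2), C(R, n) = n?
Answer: -174 + I*√46 ≈ -174.0 + 6.7823*I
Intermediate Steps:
E = I*√46 (E = √(-46) = I*√46 ≈ 6.7823*I)
X = -35 (X = 70/(-2) = 70*(-½) = -35)
C(3, -1)*139 + (X + E) = -1*139 + (-35 + I*√46) = -139 + (-35 + I*√46) = -174 + I*√46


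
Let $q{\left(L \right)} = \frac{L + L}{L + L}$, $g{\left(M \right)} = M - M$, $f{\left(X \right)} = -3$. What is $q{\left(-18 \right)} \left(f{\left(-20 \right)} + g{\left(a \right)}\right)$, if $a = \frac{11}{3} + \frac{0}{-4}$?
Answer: $-3$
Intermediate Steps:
$a = \frac{11}{3}$ ($a = 11 \cdot \frac{1}{3} + 0 \left(- \frac{1}{4}\right) = \frac{11}{3} + 0 = \frac{11}{3} \approx 3.6667$)
$g{\left(M \right)} = 0$
$q{\left(L \right)} = 1$ ($q{\left(L \right)} = \frac{2 L}{2 L} = 2 L \frac{1}{2 L} = 1$)
$q{\left(-18 \right)} \left(f{\left(-20 \right)} + g{\left(a \right)}\right) = 1 \left(-3 + 0\right) = 1 \left(-3\right) = -3$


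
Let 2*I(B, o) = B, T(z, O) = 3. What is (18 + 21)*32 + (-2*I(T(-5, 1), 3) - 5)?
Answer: 1240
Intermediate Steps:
I(B, o) = B/2
(18 + 21)*32 + (-2*I(T(-5, 1), 3) - 5) = (18 + 21)*32 + (-3 - 5) = 39*32 + (-2*3/2 - 5) = 1248 + (-3 - 5) = 1248 - 8 = 1240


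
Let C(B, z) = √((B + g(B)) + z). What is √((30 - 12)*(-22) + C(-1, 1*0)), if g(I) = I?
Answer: √(-396 + I*√2) ≈ 0.03553 + 19.9*I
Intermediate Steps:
C(B, z) = √(z + 2*B) (C(B, z) = √((B + B) + z) = √(2*B + z) = √(z + 2*B))
√((30 - 12)*(-22) + C(-1, 1*0)) = √((30 - 12)*(-22) + √(1*0 + 2*(-1))) = √(18*(-22) + √(0 - 2)) = √(-396 + √(-2)) = √(-396 + I*√2)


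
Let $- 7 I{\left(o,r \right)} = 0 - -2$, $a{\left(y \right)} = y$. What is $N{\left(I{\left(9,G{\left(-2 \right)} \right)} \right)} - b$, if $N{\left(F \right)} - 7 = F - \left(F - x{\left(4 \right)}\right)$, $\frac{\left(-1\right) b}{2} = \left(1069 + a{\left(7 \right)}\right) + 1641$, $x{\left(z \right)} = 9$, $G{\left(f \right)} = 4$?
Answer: $5450$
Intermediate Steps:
$I{\left(o,r \right)} = - \frac{2}{7}$ ($I{\left(o,r \right)} = - \frac{0 - -2}{7} = - \frac{0 + 2}{7} = \left(- \frac{1}{7}\right) 2 = - \frac{2}{7}$)
$b = -5434$ ($b = - 2 \left(\left(1069 + 7\right) + 1641\right) = - 2 \left(1076 + 1641\right) = \left(-2\right) 2717 = -5434$)
$N{\left(F \right)} = 16$ ($N{\left(F \right)} = 7 + \left(F - \left(-9 + F\right)\right) = 7 + 9 = 16$)
$N{\left(I{\left(9,G{\left(-2 \right)} \right)} \right)} - b = 16 - -5434 = 16 + 5434 = 5450$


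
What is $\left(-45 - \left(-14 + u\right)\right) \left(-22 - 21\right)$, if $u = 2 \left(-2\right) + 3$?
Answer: $1290$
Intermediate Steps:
$u = -1$ ($u = -4 + 3 = -1$)
$\left(-45 - \left(-14 + u\right)\right) \left(-22 - 21\right) = \left(-45 + \left(14 - -1\right)\right) \left(-22 - 21\right) = \left(-45 + \left(14 + 1\right)\right) \left(-43\right) = \left(-45 + 15\right) \left(-43\right) = \left(-30\right) \left(-43\right) = 1290$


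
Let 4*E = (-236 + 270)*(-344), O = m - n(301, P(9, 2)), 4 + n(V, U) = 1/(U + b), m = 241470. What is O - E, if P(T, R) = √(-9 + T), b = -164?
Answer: 40081273/164 ≈ 2.4440e+5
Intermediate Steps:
n(V, U) = -4 + 1/(-164 + U) (n(V, U) = -4 + 1/(U - 164) = -4 + 1/(-164 + U))
O = 39601737/164 (O = 241470 - (657 - 4*√(-9 + 9))/(-164 + √(-9 + 9)) = 241470 - (657 - 4*√0)/(-164 + √0) = 241470 - (657 - 4*0)/(-164 + 0) = 241470 - (657 + 0)/(-164) = 241470 - (-1)*657/164 = 241470 - 1*(-657/164) = 241470 + 657/164 = 39601737/164 ≈ 2.4147e+5)
E = -2924 (E = ((-236 + 270)*(-344))/4 = (34*(-344))/4 = (¼)*(-11696) = -2924)
O - E = 39601737/164 - 1*(-2924) = 39601737/164 + 2924 = 40081273/164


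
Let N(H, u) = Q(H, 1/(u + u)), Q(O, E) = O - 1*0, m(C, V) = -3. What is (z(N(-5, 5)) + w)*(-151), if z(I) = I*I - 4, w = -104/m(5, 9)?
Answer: -25217/3 ≈ -8405.7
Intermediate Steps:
w = 104/3 (w = -104/(-3) = -104*(-1/3) = 104/3 ≈ 34.667)
Q(O, E) = O (Q(O, E) = O + 0 = O)
N(H, u) = H
z(I) = -4 + I**2 (z(I) = I**2 - 4 = -4 + I**2)
(z(N(-5, 5)) + w)*(-151) = ((-4 + (-5)**2) + 104/3)*(-151) = ((-4 + 25) + 104/3)*(-151) = (21 + 104/3)*(-151) = (167/3)*(-151) = -25217/3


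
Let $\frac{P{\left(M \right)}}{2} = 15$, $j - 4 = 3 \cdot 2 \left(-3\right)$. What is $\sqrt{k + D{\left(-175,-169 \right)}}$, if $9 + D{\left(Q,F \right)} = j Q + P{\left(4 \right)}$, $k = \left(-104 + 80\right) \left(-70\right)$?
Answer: $\sqrt{4151} \approx 64.428$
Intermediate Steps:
$k = 1680$ ($k = \left(-24\right) \left(-70\right) = 1680$)
$j = -14$ ($j = 4 + 3 \cdot 2 \left(-3\right) = 4 + 6 \left(-3\right) = 4 - 18 = -14$)
$P{\left(M \right)} = 30$ ($P{\left(M \right)} = 2 \cdot 15 = 30$)
$D{\left(Q,F \right)} = 21 - 14 Q$ ($D{\left(Q,F \right)} = -9 - \left(-30 + 14 Q\right) = 21 - 14 Q$)
$\sqrt{k + D{\left(-175,-169 \right)}} = \sqrt{1680 + \left(21 - -2450\right)} = \sqrt{1680 + \left(21 + 2450\right)} = \sqrt{1680 + 2471} = \sqrt{4151}$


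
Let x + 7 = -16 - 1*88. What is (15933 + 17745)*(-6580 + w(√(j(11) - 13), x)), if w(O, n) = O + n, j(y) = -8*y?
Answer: -225339498 + 33678*I*√101 ≈ -2.2534e+8 + 3.3846e+5*I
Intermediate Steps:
x = -111 (x = -7 + (-16 - 1*88) = -7 + (-16 - 88) = -7 - 104 = -111)
(15933 + 17745)*(-6580 + w(√(j(11) - 13), x)) = (15933 + 17745)*(-6580 + (√(-8*11 - 13) - 111)) = 33678*(-6580 + (√(-88 - 13) - 111)) = 33678*(-6580 + (√(-101) - 111)) = 33678*(-6580 + (I*√101 - 111)) = 33678*(-6580 + (-111 + I*√101)) = 33678*(-6691 + I*√101) = -225339498 + 33678*I*√101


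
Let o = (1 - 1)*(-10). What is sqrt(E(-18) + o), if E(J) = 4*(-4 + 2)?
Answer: 2*I*sqrt(2) ≈ 2.8284*I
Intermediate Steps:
E(J) = -8 (E(J) = 4*(-2) = -8)
o = 0 (o = 0*(-10) = 0)
sqrt(E(-18) + o) = sqrt(-8 + 0) = sqrt(-8) = 2*I*sqrt(2)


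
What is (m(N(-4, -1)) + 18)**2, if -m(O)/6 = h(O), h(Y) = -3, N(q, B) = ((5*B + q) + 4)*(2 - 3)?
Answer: 1296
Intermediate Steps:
N(q, B) = -4 - q - 5*B (N(q, B) = ((q + 5*B) + 4)*(-1) = (4 + q + 5*B)*(-1) = -4 - q - 5*B)
m(O) = 18 (m(O) = -6*(-3) = 18)
(m(N(-4, -1)) + 18)**2 = (18 + 18)**2 = 36**2 = 1296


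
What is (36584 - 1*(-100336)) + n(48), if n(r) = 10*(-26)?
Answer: 136660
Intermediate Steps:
n(r) = -260
(36584 - 1*(-100336)) + n(48) = (36584 - 1*(-100336)) - 260 = (36584 + 100336) - 260 = 136920 - 260 = 136660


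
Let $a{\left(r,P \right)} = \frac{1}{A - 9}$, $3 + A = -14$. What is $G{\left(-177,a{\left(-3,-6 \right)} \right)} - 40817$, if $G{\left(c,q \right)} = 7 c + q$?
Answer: $- \frac{1093457}{26} \approx -42056.0$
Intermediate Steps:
$A = -17$ ($A = -3 - 14 = -17$)
$a{\left(r,P \right)} = - \frac{1}{26}$ ($a{\left(r,P \right)} = \frac{1}{-17 - 9} = \frac{1}{-26} = - \frac{1}{26}$)
$G{\left(c,q \right)} = q + 7 c$
$G{\left(-177,a{\left(-3,-6 \right)} \right)} - 40817 = \left(- \frac{1}{26} + 7 \left(-177\right)\right) - 40817 = \left(- \frac{1}{26} - 1239\right) - 40817 = - \frac{32215}{26} - 40817 = - \frac{1093457}{26}$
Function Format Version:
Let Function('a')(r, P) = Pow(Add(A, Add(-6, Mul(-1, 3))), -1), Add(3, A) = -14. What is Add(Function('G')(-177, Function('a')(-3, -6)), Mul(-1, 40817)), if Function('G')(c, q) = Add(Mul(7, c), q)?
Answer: Rational(-1093457, 26) ≈ -42056.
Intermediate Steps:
A = -17 (A = Add(-3, -14) = -17)
Function('a')(r, P) = Rational(-1, 26) (Function('a')(r, P) = Pow(Add(-17, Add(-6, Mul(-1, 3))), -1) = Pow(Add(-17, Add(-6, -3)), -1) = Pow(Add(-17, -9), -1) = Pow(-26, -1) = Rational(-1, 26))
Function('G')(c, q) = Add(q, Mul(7, c))
Add(Function('G')(-177, Function('a')(-3, -6)), Mul(-1, 40817)) = Add(Add(Rational(-1, 26), Mul(7, -177)), Mul(-1, 40817)) = Add(Add(Rational(-1, 26), -1239), -40817) = Add(Rational(-32215, 26), -40817) = Rational(-1093457, 26)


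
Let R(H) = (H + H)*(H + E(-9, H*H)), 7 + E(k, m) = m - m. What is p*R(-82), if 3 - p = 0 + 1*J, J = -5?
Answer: 116768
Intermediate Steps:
p = 8 (p = 3 - (0 + 1*(-5)) = 3 - (0 - 5) = 3 - 1*(-5) = 3 + 5 = 8)
E(k, m) = -7 (E(k, m) = -7 + (m - m) = -7 + 0 = -7)
R(H) = 2*H*(-7 + H) (R(H) = (H + H)*(H - 7) = (2*H)*(-7 + H) = 2*H*(-7 + H))
p*R(-82) = 8*(2*(-82)*(-7 - 82)) = 8*(2*(-82)*(-89)) = 8*14596 = 116768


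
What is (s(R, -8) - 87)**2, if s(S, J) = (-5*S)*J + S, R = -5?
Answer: 85264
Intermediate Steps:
s(S, J) = S - 5*J*S (s(S, J) = -5*J*S + S = S - 5*J*S)
(s(R, -8) - 87)**2 = (-5*(1 - 5*(-8)) - 87)**2 = (-5*(1 + 40) - 87)**2 = (-5*41 - 87)**2 = (-205 - 87)**2 = (-292)**2 = 85264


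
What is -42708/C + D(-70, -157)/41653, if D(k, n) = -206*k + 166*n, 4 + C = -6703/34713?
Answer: 61749827803702/6062802415 ≈ 10185.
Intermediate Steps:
C = -145555/34713 (C = -4 - 6703/34713 = -145555/34713 ≈ -4.1931)
-42708/C + D(-70, -157)/41653 = -42708/(-145555/34713) + (-206*(-70) + 166*(-157))/41653 = -42708*(-34713/145555) + (14420 - 26062)*(1/41653) = 1482522804/145555 - 11642*1/41653 = 1482522804/145555 - 11642/41653 = 61749827803702/6062802415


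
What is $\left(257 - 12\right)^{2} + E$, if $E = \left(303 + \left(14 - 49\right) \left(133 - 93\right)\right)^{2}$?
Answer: $1263434$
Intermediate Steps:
$E = 1203409$ ($E = \left(303 - 1400\right)^{2} = \left(-1097\right)^{2} = 1203409$)
$\left(257 - 12\right)^{2} + E = \left(257 - 12\right)^{2} + 1203409 = 245^{2} + 1203409 = 60025 + 1203409 = 1263434$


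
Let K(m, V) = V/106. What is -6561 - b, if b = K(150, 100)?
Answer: -347783/53 ≈ -6561.9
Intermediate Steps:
K(m, V) = V/106 (K(m, V) = V*(1/106) = V/106)
b = 50/53 (b = (1/106)*100 = 50/53 ≈ 0.94340)
-6561 - b = -6561 - 1*50/53 = -6561 - 50/53 = -347783/53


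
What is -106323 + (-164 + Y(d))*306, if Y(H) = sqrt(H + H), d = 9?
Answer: -156507 + 918*sqrt(2) ≈ -1.5521e+5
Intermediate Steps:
Y(H) = sqrt(2)*sqrt(H) (Y(H) = sqrt(2*H) = sqrt(2)*sqrt(H))
-106323 + (-164 + Y(d))*306 = -106323 + (-164 + sqrt(2)*sqrt(9))*306 = -106323 + (-164 + sqrt(2)*3)*306 = -106323 + (-164 + 3*sqrt(2))*306 = -106323 + (-50184 + 918*sqrt(2)) = -156507 + 918*sqrt(2)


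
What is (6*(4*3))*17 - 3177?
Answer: -1953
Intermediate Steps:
(6*(4*3))*17 - 3177 = (6*12)*17 - 3177 = 72*17 - 3177 = 1224 - 3177 = -1953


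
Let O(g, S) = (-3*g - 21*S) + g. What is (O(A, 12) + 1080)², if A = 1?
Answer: 682276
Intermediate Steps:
O(g, S) = -21*S - 2*g (O(g, S) = (-21*S - 3*g) + g = -21*S - 2*g)
(O(A, 12) + 1080)² = ((-21*12 - 2*1) + 1080)² = ((-252 - 2) + 1080)² = (-254 + 1080)² = 826² = 682276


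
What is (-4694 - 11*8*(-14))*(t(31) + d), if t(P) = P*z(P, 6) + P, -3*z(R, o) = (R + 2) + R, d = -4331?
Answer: 17176136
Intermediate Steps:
z(R, o) = -⅔ - 2*R/3 (z(R, o) = -((R + 2) + R)/3 = -((2 + R) + R)/3 = -(2 + 2*R)/3 = -⅔ - 2*R/3)
t(P) = P + P*(-⅔ - 2*P/3) (t(P) = P*(-⅔ - 2*P/3) + P = P + P*(-⅔ - 2*P/3))
(-4694 - 11*8*(-14))*(t(31) + d) = (-4694 - 11*8*(-14))*((⅓)*31*(1 - 2*31) - 4331) = (-4694 - 88*(-14))*((⅓)*31*(1 - 62) - 4331) = (-4694 + 1232)*((⅓)*31*(-61) - 4331) = -3462*(-1891/3 - 4331) = -3462*(-14884/3) = 17176136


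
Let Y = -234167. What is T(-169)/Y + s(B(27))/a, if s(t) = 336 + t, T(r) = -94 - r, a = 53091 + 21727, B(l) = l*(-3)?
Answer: 54101235/17519906606 ≈ 0.0030880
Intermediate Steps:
B(l) = -3*l
a = 74818
T(-169)/Y + s(B(27))/a = (-94 - 1*(-169))/(-234167) + (336 - 3*27)/74818 = (-94 + 169)*(-1/234167) + (336 - 81)*(1/74818) = 75*(-1/234167) + 255*(1/74818) = -75/234167 + 255/74818 = 54101235/17519906606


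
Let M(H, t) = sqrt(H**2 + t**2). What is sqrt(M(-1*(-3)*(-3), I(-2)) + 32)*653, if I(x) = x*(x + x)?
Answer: 653*sqrt(32 + sqrt(145)) ≈ 4333.6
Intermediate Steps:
I(x) = 2*x**2 (I(x) = x*(2*x) = 2*x**2)
sqrt(M(-1*(-3)*(-3), I(-2)) + 32)*653 = sqrt(sqrt((-1*(-3)*(-3))**2 + (2*(-2)**2)**2) + 32)*653 = sqrt(sqrt((3*(-3))**2 + (2*4)**2) + 32)*653 = sqrt(sqrt((-9)**2 + 8**2) + 32)*653 = sqrt(sqrt(81 + 64) + 32)*653 = sqrt(sqrt(145) + 32)*653 = sqrt(32 + sqrt(145))*653 = 653*sqrt(32 + sqrt(145))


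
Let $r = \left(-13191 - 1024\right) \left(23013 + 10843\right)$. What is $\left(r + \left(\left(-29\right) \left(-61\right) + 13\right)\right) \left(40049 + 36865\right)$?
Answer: $-37015728397812$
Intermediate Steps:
$r = -481263040$ ($r = \left(-14215\right) 33856 = -481263040$)
$\left(r + \left(\left(-29\right) \left(-61\right) + 13\right)\right) \left(40049 + 36865\right) = \left(-481263040 + \left(\left(-29\right) \left(-61\right) + 13\right)\right) \left(40049 + 36865\right) = \left(-481263040 + \left(1769 + 13\right)\right) 76914 = \left(-481263040 + 1782\right) 76914 = \left(-481261258\right) 76914 = -37015728397812$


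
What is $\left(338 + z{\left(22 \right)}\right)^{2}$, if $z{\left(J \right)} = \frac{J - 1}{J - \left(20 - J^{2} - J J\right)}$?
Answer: $\frac{107505950161}{940900} \approx 1.1426 \cdot 10^{5}$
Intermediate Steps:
$z{\left(J \right)} = \frac{-1 + J}{-20 + J + 2 J^{2}}$ ($z{\left(J \right)} = \frac{-1 + J}{J + \left(\left(J^{2} + J^{2}\right) - 20\right)} = \frac{-1 + J}{J + \left(2 J^{2} - 20\right)} = \frac{-1 + J}{J + \left(-20 + 2 J^{2}\right)} = \frac{-1 + J}{-20 + J + 2 J^{2}}$)
$\left(338 + z{\left(22 \right)}\right)^{2} = \left(338 + \frac{-1 + 22}{-20 + 22 + 2 \cdot 22^{2}}\right)^{2} = \left(338 + \frac{1}{-20 + 22 + 2 \cdot 484} \cdot 21\right)^{2} = \left(338 + \frac{1}{-20 + 22 + 968} \cdot 21\right)^{2} = \left(338 + \frac{1}{970} \cdot 21\right)^{2} = \left(338 + \frac{21}{970}\right)^{2} = \left(\frac{327881}{970}\right)^{2} = \frac{107505950161}{940900}$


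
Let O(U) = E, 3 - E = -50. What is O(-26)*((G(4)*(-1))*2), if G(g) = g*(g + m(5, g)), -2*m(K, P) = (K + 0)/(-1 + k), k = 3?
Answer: -1166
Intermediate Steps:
E = 53 (E = 3 - 1*(-50) = 3 + 50 = 53)
O(U) = 53
m(K, P) = -K/4 (m(K, P) = -(K + 0)/(2*(-1 + 3)) = -K/(2*2) = -K/4)
G(g) = g*(-5/4 + g) (G(g) = g*(g - ¼*5) = g*(g - 5/4) = g*(-5/4 + g))
O(-26)*((G(4)*(-1))*2) = 53*((((¼)*4*(-5 + 4*4))*(-1))*2) = 53*((((¼)*4*(-5 + 16))*(-1))*2) = 53*((((¼)*4*11)*(-1))*2) = 53*((11*(-1))*2) = 53*(-11*2) = 53*(-22) = -1166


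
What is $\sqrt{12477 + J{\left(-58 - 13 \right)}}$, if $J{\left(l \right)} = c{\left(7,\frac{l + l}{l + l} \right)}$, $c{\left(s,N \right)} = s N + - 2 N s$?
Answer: $\sqrt{12470} \approx 111.67$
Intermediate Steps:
$c{\left(s,N \right)} = - N s$ ($c{\left(s,N \right)} = N s - 2 N s = - N s$)
$J{\left(l \right)} = -7$ ($J{\left(l \right)} = \left(-1\right) \frac{l + l}{l + l} 7 = \left(-1\right) \frac{2 l}{2 l} 7 = \left(-1\right) 2 l \frac{1}{2 l} 7 = \left(-1\right) 1 \cdot 7 = -7$)
$\sqrt{12477 + J{\left(-58 - 13 \right)}} = \sqrt{12477 - 7} = \sqrt{12470}$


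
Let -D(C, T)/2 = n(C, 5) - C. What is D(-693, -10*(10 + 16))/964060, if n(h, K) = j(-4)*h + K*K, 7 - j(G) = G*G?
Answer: -1391/96406 ≈ -0.014429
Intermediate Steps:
j(G) = 7 - G**2 (j(G) = 7 - G*G = 7 - G**2)
n(h, K) = K**2 - 9*h (n(h, K) = (7 - 1*(-4)**2)*h + K*K = (7 - 1*16)*h + K**2 = (7 - 16)*h + K**2 = -9*h + K**2 = K**2 - 9*h)
D(C, T) = -50 + 20*C (D(C, T) = -2*((5**2 - 9*C) - C) = -2*((25 - 9*C) - C) = -2*(25 - 10*C) = -50 + 20*C)
D(-693, -10*(10 + 16))/964060 = (-50 + 20*(-693))/964060 = (-50 - 13860)*(1/964060) = -13910*1/964060 = -1391/96406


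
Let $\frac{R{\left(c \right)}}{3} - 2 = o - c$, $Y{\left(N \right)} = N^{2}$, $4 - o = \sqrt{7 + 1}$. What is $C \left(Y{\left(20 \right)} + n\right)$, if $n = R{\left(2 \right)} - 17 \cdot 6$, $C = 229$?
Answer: $70990 - 1374 \sqrt{2} \approx 69047.0$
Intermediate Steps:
$o = 4 - 2 \sqrt{2}$ ($o = 4 - \sqrt{7 + 1} = 4 - \sqrt{8} = 4 - 2 \sqrt{2} \approx 1.1716$)
$R{\left(c \right)} = 18 - 6 \sqrt{2} - 3 c$ ($R{\left(c \right)} = 6 + 3 \left(\left(4 - 2 \sqrt{2}\right) - c\right) = 6 + 3 \left(4 - c - 2 \sqrt{2}\right) = 6 - \left(-12 + 3 c + 6 \sqrt{2}\right) = 18 - 6 \sqrt{2} - 3 c$)
$n = -90 - 6 \sqrt{2}$ ($n = \left(18 - 6 \sqrt{2} - 6\right) - 17 \cdot 6 = \left(18 - 6 \sqrt{2} - 6\right) - 102 = \left(12 - 6 \sqrt{2}\right) - 102 = -90 - 6 \sqrt{2} \approx -98.485$)
$C \left(Y{\left(20 \right)} + n\right) = 229 \left(20^{2} - \left(90 + 6 \sqrt{2}\right)\right) = 229 \left(400 - \left(90 + 6 \sqrt{2}\right)\right) = 229 \left(310 - 6 \sqrt{2}\right) = 70990 - 1374 \sqrt{2}$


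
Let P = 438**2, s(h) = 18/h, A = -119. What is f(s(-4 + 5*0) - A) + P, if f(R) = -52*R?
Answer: 185890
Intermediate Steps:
P = 191844
f(s(-4 + 5*0) - A) + P = -52*(18/(-4 + 5*0) - 1*(-119)) + 191844 = -52*(18/(-4 + 0) + 119) + 191844 = -52*(18/(-4) + 119) + 191844 = -52*(18*(-1/4) + 119) + 191844 = -52*(-9/2 + 119) + 191844 = -52*229/2 + 191844 = -5954 + 191844 = 185890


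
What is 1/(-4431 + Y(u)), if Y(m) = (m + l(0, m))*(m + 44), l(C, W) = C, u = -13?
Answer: -1/4834 ≈ -0.00020687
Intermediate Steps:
Y(m) = m*(44 + m) (Y(m) = (m + 0)*(m + 44) = m*(44 + m))
1/(-4431 + Y(u)) = 1/(-4431 - 13*(44 - 13)) = 1/(-4431 - 13*31) = 1/(-4431 - 403) = 1/(-4834) = -1/4834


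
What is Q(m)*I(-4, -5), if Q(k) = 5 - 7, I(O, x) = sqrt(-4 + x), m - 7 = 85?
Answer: -6*I ≈ -6.0*I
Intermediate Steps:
m = 92 (m = 7 + 85 = 92)
Q(k) = -2
Q(m)*I(-4, -5) = -2*sqrt(-4 - 5) = -6*I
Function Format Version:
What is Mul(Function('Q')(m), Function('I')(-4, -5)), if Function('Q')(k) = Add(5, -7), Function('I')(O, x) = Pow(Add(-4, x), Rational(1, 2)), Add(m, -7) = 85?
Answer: Mul(-6, I) ≈ Mul(-6.0000, I)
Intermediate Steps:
m = 92 (m = Add(7, 85) = 92)
Function('Q')(k) = -2
Mul(Function('Q')(m), Function('I')(-4, -5)) = Mul(-2, Pow(Add(-4, -5), Rational(1, 2))) = Mul(-2, Pow(-9, Rational(1, 2))) = Mul(-2, Mul(3, I)) = Mul(-6, I)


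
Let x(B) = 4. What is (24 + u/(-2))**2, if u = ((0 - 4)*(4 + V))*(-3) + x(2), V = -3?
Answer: 256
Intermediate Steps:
u = 16 (u = ((0 - 4)*(4 - 3))*(-3) + 4 = -4*1*(-3) + 4 = -4*(-3) + 4 = 12 + 4 = 16)
(24 + u/(-2))**2 = (24 + 16/(-2))**2 = (24 + 16*(-1/2))**2 = (24 - 8)**2 = 16**2 = 256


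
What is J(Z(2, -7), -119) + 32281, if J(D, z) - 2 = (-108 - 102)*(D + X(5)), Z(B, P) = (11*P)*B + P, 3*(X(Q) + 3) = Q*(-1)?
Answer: 67073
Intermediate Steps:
X(Q) = -3 - Q/3 (X(Q) = -3 + (Q*(-1))/3 = -3 + (-Q)/3 = -3 - Q/3)
Z(B, P) = P + 11*B*P (Z(B, P) = 11*B*P + P = P + 11*B*P)
J(D, z) = 982 - 210*D (J(D, z) = 2 + (-108 - 102)*(D + (-3 - ⅓*5)) = 2 - 210*(D + (-3 - 5/3)) = 2 - 210*(D - 14/3) = 2 - 210*(-14/3 + D) = 2 + (980 - 210*D) = 982 - 210*D)
J(Z(2, -7), -119) + 32281 = (982 - (-1470)*(1 + 11*2)) + 32281 = (982 - (-1470)*(1 + 22)) + 32281 = (982 - (-1470)*23) + 32281 = (982 - 210*(-161)) + 32281 = (982 + 33810) + 32281 = 34792 + 32281 = 67073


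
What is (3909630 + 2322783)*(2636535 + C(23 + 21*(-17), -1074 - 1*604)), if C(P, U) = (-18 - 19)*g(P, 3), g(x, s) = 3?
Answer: 16431283211112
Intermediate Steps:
C(P, U) = -111 (C(P, U) = (-18 - 19)*3 = -37*3 = -111)
(3909630 + 2322783)*(2636535 + C(23 + 21*(-17), -1074 - 1*604)) = (3909630 + 2322783)*(2636535 - 111) = 6232413*2636424 = 16431283211112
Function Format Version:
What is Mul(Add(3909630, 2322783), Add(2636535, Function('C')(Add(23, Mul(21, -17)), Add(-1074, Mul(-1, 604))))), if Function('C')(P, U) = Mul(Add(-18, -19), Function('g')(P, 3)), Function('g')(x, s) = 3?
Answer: 16431283211112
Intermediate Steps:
Function('C')(P, U) = -111 (Function('C')(P, U) = Mul(Add(-18, -19), 3) = Mul(-37, 3) = -111)
Mul(Add(3909630, 2322783), Add(2636535, Function('C')(Add(23, Mul(21, -17)), Add(-1074, Mul(-1, 604))))) = Mul(Add(3909630, 2322783), Add(2636535, -111)) = Mul(6232413, 2636424) = 16431283211112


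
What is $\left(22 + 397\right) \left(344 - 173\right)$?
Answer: $71649$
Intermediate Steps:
$\left(22 + 397\right) \left(344 - 173\right) = 419 \cdot 171 = 71649$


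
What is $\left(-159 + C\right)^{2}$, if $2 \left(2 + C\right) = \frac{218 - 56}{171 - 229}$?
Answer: $\frac{88717561}{3364} \approx 26373.0$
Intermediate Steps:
$C = - \frac{197}{58}$ ($C = -2 + \frac{\left(218 - 56\right) \frac{1}{171 - 229}}{2} = -2 + \frac{162 \frac{1}{-58}}{2} = -2 + \frac{162 \left(- \frac{1}{58}\right)}{2} = -2 + \frac{1}{2} \left(- \frac{81}{29}\right) = -2 - \frac{81}{58} = - \frac{197}{58} \approx -3.3966$)
$\left(-159 + C\right)^{2} = \left(-159 - \frac{197}{58}\right)^{2} = \left(- \frac{9419}{58}\right)^{2} = \frac{88717561}{3364}$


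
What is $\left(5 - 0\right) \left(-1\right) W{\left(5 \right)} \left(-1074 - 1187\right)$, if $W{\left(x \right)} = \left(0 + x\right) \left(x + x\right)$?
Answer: $565250$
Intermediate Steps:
$W{\left(x \right)} = 2 x^{2}$ ($W{\left(x \right)} = x 2 x = 2 x^{2}$)
$\left(5 - 0\right) \left(-1\right) W{\left(5 \right)} \left(-1074 - 1187\right) = \left(5 - 0\right) \left(-1\right) 2 \cdot 5^{2} \left(-1074 - 1187\right) = \left(5 + 0\right) \left(-1\right) 2 \cdot 25 \left(-1074 - 1187\right) = 5 \left(-1\right) 50 \left(-2261\right) = \left(-5\right) 50 \left(-2261\right) = \left(-250\right) \left(-2261\right) = 565250$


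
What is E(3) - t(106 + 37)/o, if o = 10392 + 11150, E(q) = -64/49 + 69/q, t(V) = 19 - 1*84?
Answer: 22902331/1055558 ≈ 21.697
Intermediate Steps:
t(V) = -65 (t(V) = 19 - 84 = -65)
E(q) = -64/49 + 69/q (E(q) = -64*1/49 + 69/q = -64/49 + 69/q)
o = 21542
E(3) - t(106 + 37)/o = (-64/49 + 69/3) - (-65)/21542 = (-64/49 + 69*(⅓)) - (-65)/21542 = (-64/49 + 23) - 1*(-65/21542) = 1063/49 + 65/21542 = 22902331/1055558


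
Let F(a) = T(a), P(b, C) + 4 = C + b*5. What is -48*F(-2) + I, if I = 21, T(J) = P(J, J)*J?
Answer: -1515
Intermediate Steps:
P(b, C) = -4 + C + 5*b (P(b, C) = -4 + (C + b*5) = -4 + (C + 5*b) = -4 + C + 5*b)
T(J) = J*(-4 + 6*J) (T(J) = (-4 + J + 5*J)*J = (-4 + 6*J)*J = J*(-4 + 6*J))
F(a) = 2*a*(-2 + 3*a)
-48*F(-2) + I = -96*(-2)*(-2 + 3*(-2)) + 21 = -96*(-2)*(-2 - 6) + 21 = -96*(-2)*(-8) + 21 = -48*32 + 21 = -1536 + 21 = -1515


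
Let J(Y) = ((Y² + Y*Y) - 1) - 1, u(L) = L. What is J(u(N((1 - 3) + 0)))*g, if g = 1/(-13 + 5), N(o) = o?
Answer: -¾ ≈ -0.75000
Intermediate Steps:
J(Y) = -2 + 2*Y² (J(Y) = ((Y² + Y²) - 1) - 1 = (2*Y² - 1) - 1 = (-1 + 2*Y²) - 1 = -2 + 2*Y²)
g = -⅛ (g = 1/(-8) = -⅛ ≈ -0.12500)
J(u(N((1 - 3) + 0)))*g = (-2 + 2*((1 - 3) + 0)²)*(-⅛) = (-2 + 2*(-2 + 0)²)*(-⅛) = (-2 + 2*(-2)²)*(-⅛) = (-2 + 2*4)*(-⅛) = (-2 + 8)*(-⅛) = 6*(-⅛) = -¾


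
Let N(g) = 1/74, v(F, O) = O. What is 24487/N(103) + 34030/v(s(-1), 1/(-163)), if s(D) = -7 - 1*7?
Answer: -3734852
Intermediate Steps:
s(D) = -14 (s(D) = -7 - 7 = -14)
N(g) = 1/74
24487/N(103) + 34030/v(s(-1), 1/(-163)) = 24487/(1/74) + 34030/(1/(-163)) = 24487*74 + 34030/(-1/163) = 1812038 + 34030*(-163) = 1812038 - 5546890 = -3734852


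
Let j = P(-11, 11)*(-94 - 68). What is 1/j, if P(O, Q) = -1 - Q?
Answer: 1/1944 ≈ 0.00051440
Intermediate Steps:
j = 1944 (j = (-1 - 1*11)*(-94 - 68) = (-1 - 11)*(-162) = -12*(-162) = 1944)
1/j = 1/1944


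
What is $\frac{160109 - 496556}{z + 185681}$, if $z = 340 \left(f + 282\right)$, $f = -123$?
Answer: $- \frac{336447}{239741} \approx -1.4034$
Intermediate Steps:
$z = 54060$ ($z = 340 \left(-123 + 282\right) = 340 \cdot 159 = 54060$)
$\frac{160109 - 496556}{z + 185681} = \frac{160109 - 496556}{54060 + 185681} = - \frac{336447}{239741}$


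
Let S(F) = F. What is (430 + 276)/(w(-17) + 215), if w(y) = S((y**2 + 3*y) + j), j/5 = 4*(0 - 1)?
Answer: 706/433 ≈ 1.6305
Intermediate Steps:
j = -20 (j = 5*(4*(0 - 1)) = 5*(4*(-1)) = 5*(-4) = -20)
w(y) = -20 + y**2 + 3*y (w(y) = (y**2 + 3*y) - 20 = -20 + y**2 + 3*y)
(430 + 276)/(w(-17) + 215) = (430 + 276)/((-20 + (-17)**2 + 3*(-17)) + 215) = 706/((-20 + 289 - 51) + 215) = 706/(218 + 215) = 706/433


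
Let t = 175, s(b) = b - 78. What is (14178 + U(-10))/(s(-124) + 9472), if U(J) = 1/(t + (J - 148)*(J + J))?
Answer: 47283631/30915450 ≈ 1.5294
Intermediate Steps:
s(b) = -78 + b
U(J) = 1/(175 + 2*J*(-148 + J)) (U(J) = 1/(175 + (J - 148)*(J + J)) = 1/(175 + (-148 + J)*(2*J)) = 1/(175 + 2*J*(-148 + J)))
(14178 + U(-10))/(s(-124) + 9472) = (14178 + 1/(175 - 296*(-10) + 2*(-10)²))/((-78 - 124) + 9472) = (14178 + 1/(175 + 2960 + 2*100))/(-202 + 9472) = (14178 + 1/(175 + 2960 + 200))/9270 = (14178 + 1/3335)*(1/9270) = (47283631/3335)*(1/9270) = 47283631/30915450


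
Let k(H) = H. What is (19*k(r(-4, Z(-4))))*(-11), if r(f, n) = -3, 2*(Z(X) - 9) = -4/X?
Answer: 627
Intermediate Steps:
Z(X) = 9 - 2/X (Z(X) = 9 + (-4/X)/2 = 9 - 2/X)
(19*k(r(-4, Z(-4))))*(-11) = (19*(-3))*(-11) = -57*(-11) = 627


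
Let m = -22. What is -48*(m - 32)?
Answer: 2592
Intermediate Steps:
-48*(m - 32) = -48*(-22 - 32) = -48*(-54) = 2592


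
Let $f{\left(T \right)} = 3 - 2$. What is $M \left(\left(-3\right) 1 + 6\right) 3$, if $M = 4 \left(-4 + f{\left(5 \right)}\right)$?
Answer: $-108$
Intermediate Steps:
$f{\left(T \right)} = 1$ ($f{\left(T \right)} = 3 - 2 = 1$)
$M = -12$ ($M = 4 \left(-4 + 1\right) = 4 \left(-3\right) = -12$)
$M \left(\left(-3\right) 1 + 6\right) 3 = - 12 \left(\left(-3\right) 1 + 6\right) 3 = - 12 \left(-3 + 6\right) 3 = \left(-12\right) 3 \cdot 3 = \left(-36\right) 3 = -108$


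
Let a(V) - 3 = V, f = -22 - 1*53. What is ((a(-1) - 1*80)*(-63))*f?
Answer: -368550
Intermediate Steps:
f = -75 (f = -22 - 53 = -75)
a(V) = 3 + V
((a(-1) - 1*80)*(-63))*f = (((3 - 1) - 1*80)*(-63))*(-75) = ((2 - 80)*(-63))*(-75) = -78*(-63)*(-75) = 4914*(-75) = -368550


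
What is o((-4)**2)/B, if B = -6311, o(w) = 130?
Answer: -130/6311 ≈ -0.020599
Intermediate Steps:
o((-4)**2)/B = 130/(-6311) = 130*(-1/6311) = -130/6311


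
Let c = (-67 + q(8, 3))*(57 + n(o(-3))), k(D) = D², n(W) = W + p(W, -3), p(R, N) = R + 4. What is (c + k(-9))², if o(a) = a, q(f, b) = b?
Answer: 11826721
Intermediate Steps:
p(R, N) = 4 + R
n(W) = 4 + 2*W (n(W) = W + (4 + W) = 4 + 2*W)
c = -3520 (c = (-67 + 3)*(57 + (4 + 2*(-3))) = -64*(57 + (4 - 6)) = -64*(57 - 2) = -64*55 = -3520)
(c + k(-9))² = (-3520 + (-9)²)² = (-3520 + 81)² = (-3439)² = 11826721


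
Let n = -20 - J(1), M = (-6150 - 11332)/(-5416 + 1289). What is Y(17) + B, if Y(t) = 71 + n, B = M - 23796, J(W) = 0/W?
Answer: -97978133/4127 ≈ -23741.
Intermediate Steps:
J(W) = 0
M = 17482/4127 (M = -17482/(-4127) = -17482*(-1/4127) = 17482/4127 ≈ 4.2360)
n = -20 (n = -20 - 1*0 = -20 + 0 = -20)
B = -98188610/4127 (B = 17482/4127 - 23796 = -98188610/4127 ≈ -23792.)
Y(t) = 51 (Y(t) = 71 - 20 = 51)
Y(17) + B = 51 - 98188610/4127 = -97978133/4127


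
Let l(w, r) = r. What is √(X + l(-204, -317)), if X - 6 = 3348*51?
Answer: √170437 ≈ 412.84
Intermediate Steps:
X = 170754 (X = 6 + 3348*51 = 6 + 170748 = 170754)
√(X + l(-204, -317)) = √(170754 - 317) = √170437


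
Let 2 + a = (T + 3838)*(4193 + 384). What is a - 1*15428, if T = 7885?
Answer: 53640741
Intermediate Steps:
a = 53656169 (a = -2 + (7885 + 3838)*(4193 + 384) = -2 + 11723*4577 = -2 + 53656171 = 53656169)
a - 1*15428 = 53656169 - 1*15428 = 53656169 - 15428 = 53640741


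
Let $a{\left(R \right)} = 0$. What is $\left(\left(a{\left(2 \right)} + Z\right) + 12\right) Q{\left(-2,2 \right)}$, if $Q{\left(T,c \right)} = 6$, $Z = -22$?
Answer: $-60$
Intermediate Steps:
$\left(\left(a{\left(2 \right)} + Z\right) + 12\right) Q{\left(-2,2 \right)} = \left(\left(0 - 22\right) + 12\right) 6 = \left(-22 + 12\right) 6 = \left(-10\right) 6 = -60$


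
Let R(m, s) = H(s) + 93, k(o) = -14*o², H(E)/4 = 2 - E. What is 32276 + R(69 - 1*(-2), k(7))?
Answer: 35121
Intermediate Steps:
H(E) = 8 - 4*E (H(E) = 4*(2 - E) = 8 - 4*E)
R(m, s) = 101 - 4*s (R(m, s) = (8 - 4*s) + 93 = 101 - 4*s)
32276 + R(69 - 1*(-2), k(7)) = 32276 + (101 - (-56)*7²) = 32276 + (101 - (-56)*49) = 32276 + (101 - 4*(-686)) = 32276 + (101 + 2744) = 32276 + 2845 = 35121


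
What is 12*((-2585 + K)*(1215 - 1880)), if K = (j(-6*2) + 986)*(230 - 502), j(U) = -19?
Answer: 2119559820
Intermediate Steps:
K = -263024 (K = (-19 + 986)*(230 - 502) = 967*(-272) = -263024)
12*((-2585 + K)*(1215 - 1880)) = 12*((-2585 - 263024)*(1215 - 1880)) = 12*(-265609*(-665)) = 12*176629985 = 2119559820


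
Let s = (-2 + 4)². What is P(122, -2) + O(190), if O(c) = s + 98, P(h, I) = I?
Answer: 100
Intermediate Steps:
s = 4 (s = 2² = 4)
O(c) = 102 (O(c) = 4 + 98 = 102)
P(122, -2) + O(190) = -2 + 102 = 100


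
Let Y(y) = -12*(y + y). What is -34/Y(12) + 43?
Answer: 6209/144 ≈ 43.118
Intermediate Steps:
Y(y) = -24*y
-34/Y(12) + 43 = -34/((-24*12)) + 43 = -34/(-288) + 43 = -34*(-1/288) + 43 = 17/144 + 43 = 6209/144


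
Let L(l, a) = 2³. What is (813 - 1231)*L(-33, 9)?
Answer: -3344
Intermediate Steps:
L(l, a) = 8
(813 - 1231)*L(-33, 9) = (813 - 1231)*8 = -418*8 = -3344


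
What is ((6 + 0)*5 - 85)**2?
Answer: 3025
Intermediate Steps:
((6 + 0)*5 - 85)**2 = (6*5 - 85)**2 = (30 - 85)**2 = (-55)**2 = 3025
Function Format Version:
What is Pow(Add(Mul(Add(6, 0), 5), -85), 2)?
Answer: 3025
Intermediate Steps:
Pow(Add(Mul(Add(6, 0), 5), -85), 2) = Pow(Add(Mul(6, 5), -85), 2) = Pow(Add(30, -85), 2) = Pow(-55, 2) = 3025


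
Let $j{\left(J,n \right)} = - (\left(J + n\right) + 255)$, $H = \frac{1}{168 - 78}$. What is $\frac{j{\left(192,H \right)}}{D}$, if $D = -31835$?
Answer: $\frac{40231}{2865150} \approx 0.014041$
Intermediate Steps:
$H = \frac{1}{90} \approx 0.011111$
$j{\left(J,n \right)} = -255 - J - n$ ($j{\left(J,n \right)} = - (255 + J + n) = -255 - J - n$)
$\frac{j{\left(192,H \right)}}{D} = \frac{-255 - 192 - \frac{1}{90}}{-31835} = \left(-255 - 192 - \frac{1}{90}\right) \left(- \frac{1}{31835}\right) = \left(- \frac{40231}{90}\right) \left(- \frac{1}{31835}\right) = \frac{40231}{2865150}$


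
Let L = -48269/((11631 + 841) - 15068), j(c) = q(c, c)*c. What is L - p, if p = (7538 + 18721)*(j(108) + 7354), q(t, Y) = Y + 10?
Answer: -1370047731403/2596 ≈ -5.2775e+8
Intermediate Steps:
q(t, Y) = 10 + Y
j(c) = c*(10 + c) (j(c) = (10 + c)*c = c*(10 + c))
L = 48269/2596 (L = -48269/(12472 - 15068) = -48269/(-2596) = -48269*(-1/2596) = 48269/2596 ≈ 18.594)
p = 527753382 (p = (7538 + 18721)*(108*(10 + 108) + 7354) = 26259*(108*118 + 7354) = 26259*(12744 + 7354) = 26259*20098 = 527753382)
L - p = 48269/2596 - 1*527753382 = 48269/2596 - 527753382 = -1370047731403/2596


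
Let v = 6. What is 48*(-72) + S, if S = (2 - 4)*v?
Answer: -3468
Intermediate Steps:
S = -12 (S = (2 - 4)*6 = -2*6 = -12)
48*(-72) + S = 48*(-72) - 12 = -3456 - 12 = -3468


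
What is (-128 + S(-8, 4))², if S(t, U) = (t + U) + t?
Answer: 19600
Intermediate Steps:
S(t, U) = U + 2*t (S(t, U) = (U + t) + t = U + 2*t)
(-128 + S(-8, 4))² = (-128 + (4 + 2*(-8)))² = (-128 + (4 - 16))² = (-128 - 12)² = (-140)² = 19600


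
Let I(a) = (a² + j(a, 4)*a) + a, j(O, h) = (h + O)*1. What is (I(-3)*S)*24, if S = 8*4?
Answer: 2304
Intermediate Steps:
j(O, h) = O + h (j(O, h) = (O + h)*1 = O + h)
I(a) = a + a² + a*(4 + a) (I(a) = (a² + (a + 4)*a) + a = (a² + (4 + a)*a) + a = (a² + a*(4 + a)) + a = a + a² + a*(4 + a))
S = 32
(I(-3)*S)*24 = (-3*(5 + 2*(-3))*32)*24 = (-3*(5 - 6)*32)*24 = (-3*(-1)*32)*24 = (3*32)*24 = 96*24 = 2304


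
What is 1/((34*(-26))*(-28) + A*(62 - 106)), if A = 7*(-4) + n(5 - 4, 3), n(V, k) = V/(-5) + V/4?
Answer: 5/129909 ≈ 3.8488e-5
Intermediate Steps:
n(V, k) = V/20 (n(V, k) = V*(-1/5) + V*(1/4) = -V/5 + V/4 = V/20)
A = -559/20 (A = 7*(-4) + (5 - 4)/20 = -28 + (1/20)*1 = -28 + 1/20 = -559/20 ≈ -27.950)
1/((34*(-26))*(-28) + A*(62 - 106)) = 1/((34*(-26))*(-28) - 559*(62 - 106)/20) = 1/(-884*(-28) - 559/20*(-44)) = 1/(24752 + 6149/5) = 1/(129909/5) = 5/129909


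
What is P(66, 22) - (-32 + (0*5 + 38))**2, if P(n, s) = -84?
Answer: -120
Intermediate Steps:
P(66, 22) - (-32 + (0*5 + 38))**2 = -84 - (-32 + (0*5 + 38))**2 = -84 - (-32 + (0 + 38))**2 = -84 - (-32 + 38)**2 = -84 - 1*6**2 = -84 - 1*36 = -84 - 36 = -120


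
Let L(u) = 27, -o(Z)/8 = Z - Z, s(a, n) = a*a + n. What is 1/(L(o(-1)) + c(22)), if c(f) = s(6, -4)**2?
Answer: 1/1051 ≈ 0.00095147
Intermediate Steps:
s(a, n) = n + a**2 (s(a, n) = a**2 + n = n + a**2)
o(Z) = 0 (o(Z) = -8*(Z - Z) = -8*0 = 0)
c(f) = 1024 (c(f) = (-4 + 6**2)**2 = (-4 + 36)**2 = 32**2 = 1024)
1/(L(o(-1)) + c(22)) = 1/(27 + 1024) = 1/1051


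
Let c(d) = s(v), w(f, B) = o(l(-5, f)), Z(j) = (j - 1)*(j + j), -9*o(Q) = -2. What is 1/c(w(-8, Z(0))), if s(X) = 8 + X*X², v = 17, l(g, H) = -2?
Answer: 1/4921 ≈ 0.00020321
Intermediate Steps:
o(Q) = 2/9 (o(Q) = -⅑*(-2) = 2/9)
Z(j) = 2*j*(-1 + j) (Z(j) = (-1 + j)*(2*j) = 2*j*(-1 + j))
w(f, B) = 2/9
s(X) = 8 + X³
c(d) = 4921 (c(d) = 8 + 17³ = 8 + 4913 = 4921)
1/c(w(-8, Z(0))) = 1/4921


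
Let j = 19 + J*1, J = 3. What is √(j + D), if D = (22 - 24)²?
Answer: √26 ≈ 5.0990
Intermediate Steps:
D = 4 (D = (-2)² = 4)
j = 22 (j = 19 + 3*1 = 19 + 3 = 22)
√(j + D) = √(22 + 4) = √26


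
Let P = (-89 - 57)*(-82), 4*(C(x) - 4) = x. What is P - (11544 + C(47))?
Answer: 1649/4 ≈ 412.25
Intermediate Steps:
C(x) = 4 + x/4
P = 11972 (P = -146*(-82) = 11972)
P - (11544 + C(47)) = 11972 - (11544 + (4 + (¼)*47)) = 11972 - (11544 + (4 + 47/4)) = 11972 - (11544 + 63/4) = 11972 - 1*46239/4 = 11972 - 46239/4 = 1649/4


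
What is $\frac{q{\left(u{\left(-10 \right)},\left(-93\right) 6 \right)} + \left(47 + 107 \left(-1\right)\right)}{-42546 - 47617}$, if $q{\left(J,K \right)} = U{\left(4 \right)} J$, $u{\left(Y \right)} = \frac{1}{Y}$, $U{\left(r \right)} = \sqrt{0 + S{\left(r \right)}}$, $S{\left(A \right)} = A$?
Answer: $\frac{301}{450815} \approx 0.00066768$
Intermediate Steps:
$U{\left(r \right)} = \sqrt{r}$ ($U{\left(r \right)} = \sqrt{0 + r} = \sqrt{r}$)
$q{\left(J,K \right)} = 2 J$ ($q{\left(J,K \right)} = \sqrt{4} J = 2 J$)
$\frac{q{\left(u{\left(-10 \right)},\left(-93\right) 6 \right)} + \left(47 + 107 \left(-1\right)\right)}{-42546 - 47617} = \frac{\frac{2}{-10} + \left(47 + 107 \left(-1\right)\right)}{-42546 - 47617} = \frac{2 \left(- \frac{1}{10}\right) + \left(47 - 107\right)}{-90163} = \left(- \frac{1}{5} - 60\right) \left(- \frac{1}{90163}\right) = \left(- \frac{301}{5}\right) \left(- \frac{1}{90163}\right) = \frac{301}{450815}$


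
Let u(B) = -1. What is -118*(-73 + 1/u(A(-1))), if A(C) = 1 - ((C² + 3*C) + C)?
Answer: 8732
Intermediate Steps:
A(C) = 1 - C² - 4*C (A(C) = 1 - (C² + 4*C) = 1 + (-C² - 4*C) = 1 - C² - 4*C)
-118*(-73 + 1/u(A(-1))) = -118*(-73 + 1/(-1)) = -118*(-73 - 1) = -118*(-74) = 8732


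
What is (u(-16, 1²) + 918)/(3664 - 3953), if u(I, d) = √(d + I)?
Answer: -54/17 - I*√15/289 ≈ -3.1765 - 0.013401*I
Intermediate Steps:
u(I, d) = √(I + d)
(u(-16, 1²) + 918)/(3664 - 3953) = (√(-16 + 1²) + 918)/(3664 - 3953) = (√(-16 + 1) + 918)/(-289) = (√(-15) + 918)*(-1/289) = (I*√15 + 918)*(-1/289) = (918 + I*√15)*(-1/289) = -54/17 - I*√15/289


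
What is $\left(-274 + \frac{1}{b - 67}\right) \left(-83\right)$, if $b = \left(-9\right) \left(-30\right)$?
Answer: $\frac{4616543}{203} \approx 22742.0$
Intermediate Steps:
$b = 270$
$\left(-274 + \frac{1}{b - 67}\right) \left(-83\right) = \left(-274 + \frac{1}{270 - 67}\right) \left(-83\right) = \left(-274 + \frac{1}{203}\right) \left(-83\right) = \left(- \frac{55621}{203}\right) \left(-83\right) = \frac{4616543}{203}$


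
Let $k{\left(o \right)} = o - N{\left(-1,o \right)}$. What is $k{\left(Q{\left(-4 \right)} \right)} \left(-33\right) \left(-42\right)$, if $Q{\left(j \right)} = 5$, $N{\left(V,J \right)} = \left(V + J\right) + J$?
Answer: $-5544$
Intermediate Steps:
$N{\left(V,J \right)} = V + 2 J$ ($N{\left(V,J \right)} = \left(J + V\right) + J = V + 2 J$)
$k{\left(o \right)} = 1 - o$ ($k{\left(o \right)} = o - \left(-1 + 2 o\right) = 1 - o$)
$k{\left(Q{\left(-4 \right)} \right)} \left(-33\right) \left(-42\right) = \left(1 - 5\right) \left(-33\right) \left(-42\right) = \left(-4\right) \left(-33\right) \left(-42\right) = 132 \left(-42\right) = -5544$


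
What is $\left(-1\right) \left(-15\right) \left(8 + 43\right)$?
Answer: $765$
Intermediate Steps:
$\left(-1\right) \left(-15\right) \left(8 + 43\right) = 15 \cdot 51 = 765$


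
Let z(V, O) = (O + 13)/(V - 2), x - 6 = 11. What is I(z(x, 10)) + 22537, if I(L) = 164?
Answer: 22701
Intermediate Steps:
x = 17 (x = 6 + 11 = 17)
z(V, O) = (13 + O)/(-2 + V)
I(z(x, 10)) + 22537 = 164 + 22537 = 22701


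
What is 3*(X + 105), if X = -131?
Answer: -78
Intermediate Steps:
3*(X + 105) = 3*(-131 + 105) = 3*(-26) = -78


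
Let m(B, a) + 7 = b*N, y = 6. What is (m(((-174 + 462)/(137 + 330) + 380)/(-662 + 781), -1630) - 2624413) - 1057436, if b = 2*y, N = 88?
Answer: -3680800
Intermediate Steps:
b = 12 (b = 2*6 = 12)
m(B, a) = 1049 (m(B, a) = -7 + 12*88 = -7 + 1056 = 1049)
(m(((-174 + 462)/(137 + 330) + 380)/(-662 + 781), -1630) - 2624413) - 1057436 = (1049 - 2624413) - 1057436 = -2623364 - 1057436 = -3680800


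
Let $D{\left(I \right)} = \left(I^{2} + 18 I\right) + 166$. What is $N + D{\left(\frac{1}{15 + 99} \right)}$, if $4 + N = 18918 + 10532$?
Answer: $\frac{384839605}{12996} \approx 29612.0$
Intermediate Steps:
$N = 29446$ ($N = -4 + \left(18918 + 10532\right) = -4 + 29450 = 29446$)
$D{\left(I \right)} = 166 + I^{2} + 18 I$
$N + D{\left(\frac{1}{15 + 99} \right)} = 29446 + \left(166 + \left(\frac{1}{15 + 99}\right)^{2} + \frac{18}{15 + 99}\right) = 29446 + \left(166 + \left(\frac{1}{114}\right)^{2} + \frac{18}{114}\right) = 29446 + \left(166 + \left(\frac{1}{114}\right)^{2} + 18 \cdot \frac{1}{114}\right) = 29446 + \left(166 + \frac{1}{12996} + \frac{3}{19}\right) = 29446 + \frac{2159389}{12996} = \frac{384839605}{12996}$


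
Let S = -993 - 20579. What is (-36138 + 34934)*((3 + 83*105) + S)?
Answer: 15476216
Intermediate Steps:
S = -21572
(-36138 + 34934)*((3 + 83*105) + S) = (-36138 + 34934)*((3 + 83*105) - 21572) = -1204*((3 + 8715) - 21572) = -1204*(8718 - 21572) = -1204*(-12854) = 15476216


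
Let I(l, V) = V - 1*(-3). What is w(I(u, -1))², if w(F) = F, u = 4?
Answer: 4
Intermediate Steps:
I(l, V) = 3 + V (I(l, V) = V + 3 = 3 + V)
w(I(u, -1))² = (3 - 1)² = 2² = 4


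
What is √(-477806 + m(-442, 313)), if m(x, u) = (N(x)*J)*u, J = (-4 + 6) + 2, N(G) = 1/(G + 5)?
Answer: I*√91246681138/437 ≈ 691.24*I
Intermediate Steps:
N(G) = 1/(5 + G)
J = 4 (J = 2 + 2 = 4)
m(x, u) = 4*u/(5 + x) (m(x, u) = (4/(5 + x))*u = 4*u/(5 + x))
√(-477806 + m(-442, 313)) = √(-477806 + 4*313/(5 - 442)) = √(-477806 + 4*313/(-437)) = √(-477806 + 4*313*(-1/437)) = √(-477806 - 1252/437) = √(-208802474/437) = I*√91246681138/437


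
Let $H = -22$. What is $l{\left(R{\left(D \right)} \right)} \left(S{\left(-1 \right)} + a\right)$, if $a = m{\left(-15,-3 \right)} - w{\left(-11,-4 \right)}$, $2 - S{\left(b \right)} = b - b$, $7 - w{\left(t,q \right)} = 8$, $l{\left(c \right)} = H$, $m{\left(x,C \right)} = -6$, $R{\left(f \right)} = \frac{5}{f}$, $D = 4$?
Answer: $66$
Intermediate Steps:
$l{\left(c \right)} = -22$
$w{\left(t,q \right)} = -1$ ($w{\left(t,q \right)} = 7 - 8 = -1$)
$S{\left(b \right)} = 2$ ($S{\left(b \right)} = 2 - \left(b - b\right) = 2 - 0 = 2 + 0 = 2$)
$a = -5$ ($a = -6 - -1 = -6 + 1 = -5$)
$l{\left(R{\left(D \right)} \right)} \left(S{\left(-1 \right)} + a\right) = - 22 \left(2 - 5\right) = \left(-22\right) \left(-3\right) = 66$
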